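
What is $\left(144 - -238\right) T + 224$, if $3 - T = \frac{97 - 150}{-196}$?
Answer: $\frac{124137}{98} \approx 1266.7$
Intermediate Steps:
$T = \frac{535}{196}$ ($T = 3 - \frac{97 - 150}{-196} = 3 - \left(-53\right) \left(- \frac{1}{196}\right) = 3 - \frac{53}{196} = \frac{535}{196} \approx 2.7296$)
$\left(144 - -238\right) T + 224 = \left(144 - -238\right) \frac{535}{196} + 224 = \left(144 + 238\right) \frac{535}{196} + 224 = 382 \cdot \frac{535}{196} + 224 = \frac{102185}{98} + 224 = \frac{124137}{98}$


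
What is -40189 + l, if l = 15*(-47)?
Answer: -40894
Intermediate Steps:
l = -705
-40189 + l = -40189 - 705 = -40894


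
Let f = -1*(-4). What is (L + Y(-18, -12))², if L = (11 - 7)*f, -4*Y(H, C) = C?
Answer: 361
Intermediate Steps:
f = 4
Y(H, C) = -C/4
L = 16 (L = (11 - 7)*4 = 4*4 = 16)
(L + Y(-18, -12))² = (16 - ¼*(-12))² = (16 + 3)² = 19² = 361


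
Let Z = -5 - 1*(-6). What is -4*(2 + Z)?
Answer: -12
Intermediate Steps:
Z = 1 (Z = -5 + 6 = 1)
-4*(2 + Z) = -4*(2 + 1) = -4*3 = -12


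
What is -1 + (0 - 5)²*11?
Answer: 274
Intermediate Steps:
-1 + (0 - 5)²*11 = -1 + (-5)²*11 = -1 + 25*11 = -1 + 275 = 274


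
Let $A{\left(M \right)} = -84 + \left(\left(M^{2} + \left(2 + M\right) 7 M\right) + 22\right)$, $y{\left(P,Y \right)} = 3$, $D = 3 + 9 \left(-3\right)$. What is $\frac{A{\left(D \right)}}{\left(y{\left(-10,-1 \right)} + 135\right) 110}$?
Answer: $\frac{421}{1518} \approx 0.27734$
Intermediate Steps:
$D = -24$ ($D = 3 - 27 = -24$)
$A{\left(M \right)} = -62 + M^{2} + M \left(14 + 7 M\right)$ ($A{\left(M \right)} = -84 + \left(\left(M^{2} + \left(14 + 7 M\right) M\right) + 22\right) = -84 + \left(\left(M^{2} + M \left(14 + 7 M\right)\right) + 22\right) = -84 + \left(22 + M^{2} + M \left(14 + 7 M\right)\right) = -62 + M^{2} + M \left(14 + 7 M\right)$)
$\frac{A{\left(D \right)}}{\left(y{\left(-10,-1 \right)} + 135\right) 110} = \frac{-62 + 8 \left(-24\right)^{2} + 14 \left(-24\right)}{\left(3 + 135\right) 110} = \frac{-62 + 8 \cdot 576 - 336}{138 \cdot 110} = \frac{-62 + 4608 - 336}{15180} = 4210 \cdot \frac{1}{15180} = \frac{421}{1518}$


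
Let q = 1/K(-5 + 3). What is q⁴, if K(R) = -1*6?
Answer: 1/1296 ≈ 0.00077160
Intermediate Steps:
K(R) = -6
q = -⅙ (q = 1/(-6) = -⅙ ≈ -0.16667)
q⁴ = (-⅙)⁴ = 1/1296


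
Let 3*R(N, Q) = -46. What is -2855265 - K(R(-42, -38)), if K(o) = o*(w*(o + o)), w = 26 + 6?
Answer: -25832809/9 ≈ -2.8703e+6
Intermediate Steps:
w = 32
R(N, Q) = -46/3 (R(N, Q) = (1/3)*(-46) = -46/3)
K(o) = 64*o**2 (K(o) = o*(32*(o + o)) = o*(32*(2*o)) = o*(64*o) = 64*o**2)
-2855265 - K(R(-42, -38)) = -2855265 - 64*(-46/3)**2 = -2855265 - 64*2116/9 = -2855265 - 1*135424/9 = -2855265 - 135424/9 = -25832809/9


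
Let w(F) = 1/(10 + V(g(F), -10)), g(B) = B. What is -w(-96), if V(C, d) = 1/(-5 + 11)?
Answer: -6/61 ≈ -0.098361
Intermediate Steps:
V(C, d) = 1/6
w(F) = 6/61 (w(F) = 1/(10 + 1/6) = 1/(61/6) = 6/61)
-w(-96) = -1*6/61 = -6/61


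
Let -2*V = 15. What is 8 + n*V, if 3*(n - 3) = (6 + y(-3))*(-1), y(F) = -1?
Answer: -2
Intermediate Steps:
V = -15/2 (V = -½*15 = -15/2 ≈ -7.5000)
n = 4/3 (n = 3 + ((6 - 1)*(-1))/3 = 3 + (5*(-1))/3 = 3 + (⅓)*(-5) = 3 - 5/3 = 4/3 ≈ 1.3333)
8 + n*V = 8 + (4/3)*(-15/2) = 8 - 10 = -2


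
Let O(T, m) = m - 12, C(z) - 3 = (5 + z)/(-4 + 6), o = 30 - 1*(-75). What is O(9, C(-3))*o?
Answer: -840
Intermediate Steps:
o = 105 (o = 30 + 75 = 105)
C(z) = 11/2 + z/2 (C(z) = 3 + (5 + z)/(-4 + 6) = 3 + (5 + z)/2 = 3 + (5 + z)*(½) = 3 + (5/2 + z/2) = 11/2 + z/2)
O(T, m) = -12 + m
O(9, C(-3))*o = (-12 + (11/2 + (½)*(-3)))*105 = (-12 + (11/2 - 3/2))*105 = (-12 + 4)*105 = -8*105 = -840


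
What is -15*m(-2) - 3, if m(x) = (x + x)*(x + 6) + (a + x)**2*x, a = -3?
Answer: 987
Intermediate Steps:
m(x) = x*(-3 + x)**2 + 2*x*(6 + x) (m(x) = (x + x)*(x + 6) + (-3 + x)**2*x = (2*x)*(6 + x) + x*(-3 + x)**2 = 2*x*(6 + x) + x*(-3 + x)**2 = x*(-3 + x)**2 + 2*x*(6 + x))
-15*m(-2) - 3 = -(-30)*(21 + (-2)**2 - 4*(-2)) - 3 = -(-30)*(21 + 4 + 8) - 3 = -(-30)*33 - 3 = -15*(-66) - 3 = 990 - 3 = 987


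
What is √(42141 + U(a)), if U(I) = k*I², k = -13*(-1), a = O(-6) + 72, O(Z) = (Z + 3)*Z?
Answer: 7*√3009 ≈ 383.98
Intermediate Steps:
O(Z) = Z*(3 + Z) (O(Z) = (3 + Z)*Z = Z*(3 + Z))
a = 90 (a = -6*(3 - 6) + 72 = -6*(-3) + 72 = 18 + 72 = 90)
k = 13
U(I) = 13*I²
√(42141 + U(a)) = √(42141 + 13*90²) = √(42141 + 13*8100) = √(42141 + 105300) = √147441 = 7*√3009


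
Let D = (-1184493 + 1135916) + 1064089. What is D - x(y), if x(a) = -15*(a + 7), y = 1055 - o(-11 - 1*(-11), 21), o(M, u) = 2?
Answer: 1031412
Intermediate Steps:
y = 1053 (y = 1055 - 1*2 = 1055 - 2 = 1053)
x(a) = -105 - 15*a (x(a) = -15*(7 + a) = -105 - 15*a)
D = 1015512 (D = -48577 + 1064089 = 1015512)
D - x(y) = 1015512 - (-105 - 15*1053) = 1015512 - (-105 - 15795) = 1015512 - 1*(-15900) = 1015512 + 15900 = 1031412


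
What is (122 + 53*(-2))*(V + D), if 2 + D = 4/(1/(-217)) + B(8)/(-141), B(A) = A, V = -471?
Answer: -3025424/141 ≈ -21457.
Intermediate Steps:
D = -122678/141 (D = -2 + (4/(1/(-217)) + 8/(-141)) = -2 + (4/(-1/217) + 8*(-1/141)) = -2 + (4*(-217) - 8/141) = -2 + (-868 - 8/141) = -2 - 122396/141 = -122678/141 ≈ -870.06)
(122 + 53*(-2))*(V + D) = (122 + 53*(-2))*(-471 - 122678/141) = (122 - 106)*(-189089/141) = 16*(-189089/141) = -3025424/141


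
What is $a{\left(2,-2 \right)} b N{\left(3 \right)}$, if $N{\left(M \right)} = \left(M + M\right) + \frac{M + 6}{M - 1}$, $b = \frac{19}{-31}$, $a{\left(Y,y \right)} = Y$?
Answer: $- \frac{399}{31} \approx -12.871$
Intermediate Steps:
$b = - \frac{19}{31}$ ($b = 19 \left(- \frac{1}{31}\right) = - \frac{19}{31} \approx -0.6129$)
$N{\left(M \right)} = 2 M + \frac{6 + M}{-1 + M}$
$a{\left(2,-2 \right)} b N{\left(3 \right)} = 2 \left(- \frac{19}{31}\right) \frac{6 - 3 + 2 \cdot 3^{2}}{-1 + 3} = - \frac{38 \frac{6 - 3 + 2 \cdot 9}{2}}{31} = - \frac{38 \frac{6 - 3 + 18}{2}}{31} = - \frac{38 \cdot \frac{1}{2} \cdot 21}{31} = \left(- \frac{38}{31}\right) \frac{21}{2} = - \frac{399}{31}$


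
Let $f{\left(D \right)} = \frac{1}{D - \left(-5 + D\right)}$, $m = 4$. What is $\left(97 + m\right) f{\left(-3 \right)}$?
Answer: $\frac{101}{5} \approx 20.2$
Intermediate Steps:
$f{\left(D \right)} = \frac{1}{5}$
$\left(97 + m\right) f{\left(-3 \right)} = \left(97 + 4\right) \frac{1}{5} = 101 \cdot \frac{1}{5} = \frac{101}{5}$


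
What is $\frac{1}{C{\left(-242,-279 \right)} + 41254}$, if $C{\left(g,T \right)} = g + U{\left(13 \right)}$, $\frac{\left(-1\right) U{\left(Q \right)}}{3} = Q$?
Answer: $\frac{1}{40973} \approx 2.4406 \cdot 10^{-5}$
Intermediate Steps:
$U{\left(Q \right)} = - 3 Q$
$C{\left(g,T \right)} = -39 + g$ ($C{\left(g,T \right)} = g - 39 = -39 + g$)
$\frac{1}{C{\left(-242,-279 \right)} + 41254} = \frac{1}{\left(-39 - 242\right) + 41254} = \frac{1}{-281 + 41254} = \frac{1}{40973}$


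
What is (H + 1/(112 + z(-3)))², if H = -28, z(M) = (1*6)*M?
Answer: 6922161/8836 ≈ 783.40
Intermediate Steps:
z(M) = 6*M
(H + 1/(112 + z(-3)))² = (-28 + 1/(112 + 6*(-3)))² = (-28 + 1/(112 - 18))² = (-28 + 1/94)² = (-2631/94)² = 6922161/8836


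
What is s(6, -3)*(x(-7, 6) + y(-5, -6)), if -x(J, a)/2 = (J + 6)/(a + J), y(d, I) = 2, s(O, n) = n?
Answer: 0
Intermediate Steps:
x(J, a) = -2*(6 + J)/(J + a) (x(J, a) = -2*(J + 6)/(a + J) = -2*(6 + J)/(J + a))
s(6, -3)*(x(-7, 6) + y(-5, -6)) = -3*(2*(-6 - 1*(-7))/(-7 + 6) + 2) = -3*(2*(-6 + 7)/(-1) + 2) = -3*(2*(-1)*1 + 2) = -3*(-2 + 2) = -3*0 = 0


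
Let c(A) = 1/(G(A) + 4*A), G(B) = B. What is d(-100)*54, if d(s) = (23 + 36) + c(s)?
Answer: 796473/250 ≈ 3185.9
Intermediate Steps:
c(A) = 1/(5*A) (c(A) = 1/(A + 4*A) = 1/(5*A))
d(s) = 59 + 1/(5*s) (d(s) = (23 + 36) + 1/(5*s) = 59 + 1/(5*s))
d(-100)*54 = (59 + (⅕)/(-100))*54 = (59 + (⅕)*(-1/100))*54 = (59 - 1/500)*54 = (29499/500)*54 = 796473/250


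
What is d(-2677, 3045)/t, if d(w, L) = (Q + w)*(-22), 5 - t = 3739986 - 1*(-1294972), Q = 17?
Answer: -760/65389 ≈ -0.011623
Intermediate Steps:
t = -5034953 (t = 5 - (3739986 - 1*(-1294972)) = 5 - (3739986 + 1294972) = 5 - 1*5034958 = 5 - 5034958 = -5034953)
d(w, L) = -374 - 22*w (d(w, L) = (17 + w)*(-22) = -374 - 22*w)
d(-2677, 3045)/t = (-374 - 22*(-2677))/(-5034953) = (-374 + 58894)*(-1/5034953) = 58520*(-1/5034953) = -760/65389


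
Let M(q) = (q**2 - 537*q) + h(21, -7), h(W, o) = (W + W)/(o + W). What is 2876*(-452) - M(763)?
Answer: -1472393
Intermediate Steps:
h(W, o) = 2*W/(W + o) (h(W, o) = (2*W)/(W + o) = 2*W/(W + o))
M(q) = 3 + q**2 - 537*q (M(q) = (q**2 - 537*q) + 2*21/(21 - 7) = (q**2 - 537*q) + 2*21/14 = (q**2 - 537*q) + 2*21*(1/14) = (q**2 - 537*q) + 3 = 3 + q**2 - 537*q)
2876*(-452) - M(763) = 2876*(-452) - (3 + 763**2 - 537*763) = -1299952 - (3 + 582169 - 409731) = -1299952 - 1*172441 = -1299952 - 172441 = -1472393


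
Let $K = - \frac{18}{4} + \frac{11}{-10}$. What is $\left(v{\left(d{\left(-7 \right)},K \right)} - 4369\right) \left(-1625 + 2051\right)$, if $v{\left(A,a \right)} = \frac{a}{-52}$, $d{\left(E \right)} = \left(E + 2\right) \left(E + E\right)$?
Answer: $- \frac{120974628}{65} \approx -1.8611 \cdot 10^{6}$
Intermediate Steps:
$K = - \frac{28}{5}$ ($K = \left(-18\right) \frac{1}{4} + 11 \left(- \frac{1}{10}\right) = - \frac{9}{2} - \frac{11}{10} = - \frac{28}{5} \approx -5.6$)
$d{\left(E \right)} = 2 E \left(2 + E\right)$ ($d{\left(E \right)} = \left(2 + E\right) 2 E = 2 E \left(2 + E\right)$)
$v{\left(A,a \right)} = - \frac{a}{52}$ ($v{\left(A,a \right)} = a \left(- \frac{1}{52}\right) = - \frac{a}{52}$)
$\left(v{\left(d{\left(-7 \right)},K \right)} - 4369\right) \left(-1625 + 2051\right) = \left(\left(- \frac{1}{52}\right) \left(- \frac{28}{5}\right) - 4369\right) \left(-1625 + 2051\right) = \left(\frac{7}{65} - 4369\right) 426 = \left(- \frac{283978}{65}\right) 426 = - \frac{120974628}{65}$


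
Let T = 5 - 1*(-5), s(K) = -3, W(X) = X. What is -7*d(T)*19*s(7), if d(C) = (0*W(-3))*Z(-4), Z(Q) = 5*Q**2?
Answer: 0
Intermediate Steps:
T = 10 (T = 5 + 5 = 10)
d(C) = 0 (d(C) = (0*(-3))*(5*(-4)**2) = 0*(5*16) = 0*80 = 0)
-7*d(T)*19*s(7) = -7*0*19*(-3) = -0*(-3) = -7*0 = 0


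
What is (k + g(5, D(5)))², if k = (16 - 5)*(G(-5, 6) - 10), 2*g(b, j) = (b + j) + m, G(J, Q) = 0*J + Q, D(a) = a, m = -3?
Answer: 6561/4 ≈ 1640.3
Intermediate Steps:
G(J, Q) = Q (G(J, Q) = 0 + Q = Q)
g(b, j) = -3/2 + b/2 + j/2 (g(b, j) = ((b + j) - 3)/2 = (-3 + b + j)/2 = -3/2 + b/2 + j/2)
k = -44 (k = (16 - 5)*(6 - 10) = 11*(-4) = -44)
(k + g(5, D(5)))² = (-44 + (-3/2 + (½)*5 + (½)*5))² = (-44 + (-3/2 + 5/2 + 5/2))² = (-44 + 7/2)² = (-81/2)² = 6561/4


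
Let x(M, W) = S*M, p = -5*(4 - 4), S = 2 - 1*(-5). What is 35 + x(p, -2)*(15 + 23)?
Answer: 35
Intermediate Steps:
S = 7 (S = 2 + 5 = 7)
p = 0 (p = -5*0 = 0)
x(M, W) = 7*M
35 + x(p, -2)*(15 + 23) = 35 + (7*0)*(15 + 23) = 35 + 0*38 = 35 + 0 = 35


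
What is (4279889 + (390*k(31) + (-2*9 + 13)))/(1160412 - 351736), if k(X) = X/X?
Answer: 2140137/404338 ≈ 5.2929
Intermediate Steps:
k(X) = 1
(4279889 + (390*k(31) + (-2*9 + 13)))/(1160412 - 351736) = (4279889 + (390*1 + (-2*9 + 13)))/(1160412 - 351736) = (4279889 + (390 + (-18 + 13)))/808676 = (4279889 + (390 - 5))*(1/808676) = (4279889 + 385)*(1/808676) = 4280274*(1/808676) = 2140137/404338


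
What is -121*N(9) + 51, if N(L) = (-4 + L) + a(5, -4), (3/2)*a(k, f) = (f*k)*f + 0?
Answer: -21022/3 ≈ -7007.3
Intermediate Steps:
a(k, f) = 2*k*f²/3 (a(k, f) = 2*((f*k)*f + 0)/3 = 2*(k*f² + 0)/3 = 2*(k*f²)/3 = 2*k*f²/3)
N(L) = 148/3 + L (N(L) = (-4 + L) + (⅔)*5*(-4)² = (-4 + L) + (⅔)*5*16 = (-4 + L) + 160/3 = 148/3 + L)
-121*N(9) + 51 = -121*(148/3 + 9) + 51 = -121*175/3 + 51 = -21175/3 + 51 = -21022/3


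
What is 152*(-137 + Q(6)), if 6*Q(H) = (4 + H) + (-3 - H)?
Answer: -62396/3 ≈ -20799.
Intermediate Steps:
Q(H) = ⅙ (Q(H) = ((4 + H) + (-3 - H))/6 = (⅙)*1 = ⅙)
152*(-137 + Q(6)) = 152*(-137 + ⅙) = 152*(-821/6) = -62396/3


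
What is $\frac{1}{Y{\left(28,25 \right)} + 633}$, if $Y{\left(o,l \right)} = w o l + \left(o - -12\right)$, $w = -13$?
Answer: $- \frac{1}{8427} \approx -0.00011867$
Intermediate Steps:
$Y{\left(o,l \right)} = 12 + o - 13 l o$ ($Y{\left(o,l \right)} = - 13 o l + \left(o - -12\right) = - 13 l o + \left(o + 12\right) = - 13 l o + \left(12 + o\right) = 12 + o - 13 l o$)
$\frac{1}{Y{\left(28,25 \right)} + 633} = \frac{1}{\left(12 + 28 - 325 \cdot 28\right) + 633} = \frac{1}{\left(12 + 28 - 9100\right) + 633} = \frac{1}{-9060 + 633} = \frac{1}{-8427} = - \frac{1}{8427}$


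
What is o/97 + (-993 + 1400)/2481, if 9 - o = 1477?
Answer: -3602629/240657 ≈ -14.970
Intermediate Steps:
o = -1468 (o = 9 - 1*1477 = 9 - 1477 = -1468)
o/97 + (-993 + 1400)/2481 = -1468/97 + (-993 + 1400)/2481 = -1468*1/97 + 407*(1/2481) = -1468/97 + 407/2481 = -3602629/240657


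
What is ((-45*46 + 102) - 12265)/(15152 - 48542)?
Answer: 14233/33390 ≈ 0.42627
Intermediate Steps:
((-45*46 + 102) - 12265)/(15152 - 48542) = ((-2070 + 102) - 12265)/(-33390) = (-1968 - 12265)*(-1/33390) = -14233*(-1/33390) = 14233/33390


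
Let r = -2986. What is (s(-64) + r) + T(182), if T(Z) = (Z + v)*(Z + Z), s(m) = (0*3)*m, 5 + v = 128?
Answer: 108034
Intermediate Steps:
v = 123 (v = -5 + 128 = 123)
s(m) = 0 (s(m) = 0*m = 0)
T(Z) = 2*Z*(123 + Z) (T(Z) = (Z + 123)*(Z + Z) = (123 + Z)*(2*Z) = 2*Z*(123 + Z))
(s(-64) + r) + T(182) = (0 - 2986) + 2*182*(123 + 182) = -2986 + 2*182*305 = -2986 + 111020 = 108034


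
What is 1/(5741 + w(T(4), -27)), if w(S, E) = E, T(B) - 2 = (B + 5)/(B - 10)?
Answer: 1/5714 ≈ 0.00017501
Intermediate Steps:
T(B) = 2 + (5 + B)/(-10 + B) (T(B) = 2 + (B + 5)/(B - 10) = 2 + (5 + B)/(-10 + B))
1/(5741 + w(T(4), -27)) = 1/(5741 - 27) = 1/5714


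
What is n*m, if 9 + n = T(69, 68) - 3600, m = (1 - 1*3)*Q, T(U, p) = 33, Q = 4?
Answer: 28608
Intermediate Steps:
m = -8 (m = (1 - 1*3)*4 = (1 - 3)*4 = -2*4 = -8)
n = -3576 (n = -9 + (33 - 3600) = -9 - 3567 = -3576)
n*m = -3576*(-8) = 28608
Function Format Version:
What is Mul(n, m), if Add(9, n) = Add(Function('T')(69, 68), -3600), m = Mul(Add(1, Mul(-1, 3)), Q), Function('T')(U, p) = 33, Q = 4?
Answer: 28608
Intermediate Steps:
m = -8 (m = Mul(Add(1, Mul(-1, 3)), 4) = Mul(Add(1, -3), 4) = Mul(-2, 4) = -8)
n = -3576 (n = Add(-9, Add(33, -3600)) = Add(-9, -3567) = -3576)
Mul(n, m) = Mul(-3576, -8) = 28608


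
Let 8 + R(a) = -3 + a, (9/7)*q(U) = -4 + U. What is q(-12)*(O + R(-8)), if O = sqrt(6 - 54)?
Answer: 2128/9 - 448*I*sqrt(3)/9 ≈ 236.44 - 86.218*I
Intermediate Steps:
q(U) = -28/9 + 7*U/9 (q(U) = 7*(-4 + U)/9 = -28/9 + 7*U/9)
R(a) = -11 + a (R(a) = -8 + (-3 + a) = -11 + a)
O = 4*I*sqrt(3) (O = sqrt(-48) = 4*I*sqrt(3) ≈ 6.9282*I)
q(-12)*(O + R(-8)) = (-28/9 + (7/9)*(-12))*(4*I*sqrt(3) + (-11 - 8)) = (-28/9 - 28/3)*(4*I*sqrt(3) - 19) = -112*(-19 + 4*I*sqrt(3))/9 = 2128/9 - 448*I*sqrt(3)/9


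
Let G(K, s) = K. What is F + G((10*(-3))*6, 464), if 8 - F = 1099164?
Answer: -1099336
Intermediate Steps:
F = -1099156 (F = 8 - 1*1099164 = 8 - 1099164 = -1099156)
F + G((10*(-3))*6, 464) = -1099156 + (10*(-3))*6 = -1099156 - 30*6 = -1099156 - 180 = -1099336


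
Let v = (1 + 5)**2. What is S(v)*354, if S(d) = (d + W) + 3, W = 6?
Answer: 15930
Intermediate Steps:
v = 36 (v = 6**2 = 36)
S(d) = 9 + d (S(d) = (d + 6) + 3 = (6 + d) + 3 = 9 + d)
S(v)*354 = (9 + 36)*354 = 45*354 = 15930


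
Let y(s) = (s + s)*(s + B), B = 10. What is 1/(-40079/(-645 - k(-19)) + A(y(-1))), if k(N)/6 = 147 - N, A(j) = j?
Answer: 1641/10541 ≈ 0.15568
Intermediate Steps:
y(s) = 2*s*(10 + s) (y(s) = (s + s)*(s + 10) = (2*s)*(10 + s) = 2*s*(10 + s))
k(N) = 882 - 6*N (k(N) = 6*(147 - N) = 882 - 6*N)
1/(-40079/(-645 - k(-19)) + A(y(-1))) = 1/(-40079/(-645 - (882 - 6*(-19))) + 2*(-1)*(10 - 1)) = 1/(-40079/(-645 - (882 + 114)) + 2*(-1)*9) = 1/(-40079/(-645 - 1*996) - 18) = 1/(-40079/(-645 - 996) - 18) = 1/(-40079/(-1641) - 18) = 1/(-40079*(-1/1641) - 18) = 1/(40079/1641 - 18) = 1/(10541/1641) = 1641/10541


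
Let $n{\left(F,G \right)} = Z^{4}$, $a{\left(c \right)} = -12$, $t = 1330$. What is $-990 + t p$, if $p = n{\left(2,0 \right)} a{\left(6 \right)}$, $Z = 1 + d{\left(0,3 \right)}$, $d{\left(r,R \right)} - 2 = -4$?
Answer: $-16950$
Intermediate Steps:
$d{\left(r,R \right)} = -2$ ($d{\left(r,R \right)} = 2 - 4 = -2$)
$Z = -1$ ($Z = 1 - 2 = -1$)
$n{\left(F,G \right)} = 1$ ($n{\left(F,G \right)} = \left(-1\right)^{4} = 1$)
$p = -12$ ($p = 1 \left(-12\right) = -12$)
$-990 + t p = -990 + 1330 \left(-12\right) = -990 - 15960 = -16950$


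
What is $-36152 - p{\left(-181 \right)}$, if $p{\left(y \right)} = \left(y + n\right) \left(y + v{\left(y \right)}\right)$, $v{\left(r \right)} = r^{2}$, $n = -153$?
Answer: $10845568$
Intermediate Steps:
$p{\left(y \right)} = \left(-153 + y\right) \left(y + y^{2}\right)$ ($p{\left(y \right)} = \left(y - 153\right) \left(y + y^{2}\right) = \left(-153 + y\right) \left(y + y^{2}\right)$)
$-36152 - p{\left(-181 \right)} = -36152 - - 181 \left(-153 + \left(-181\right)^{2} - -27512\right) = -36152 - - 181 \left(-153 + 32761 + 27512\right) = -36152 - \left(-181\right) 60120 = -36152 - -10881720 = -36152 + 10881720 = 10845568$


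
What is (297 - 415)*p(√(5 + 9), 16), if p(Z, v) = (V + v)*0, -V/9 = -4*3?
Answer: 0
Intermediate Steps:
V = 108 (V = -(-36)*3 = -9*(-12) = 108)
p(Z, v) = 0 (p(Z, v) = (108 + v)*0 = 0)
(297 - 415)*p(√(5 + 9), 16) = (297 - 415)*0 = -118*0 = 0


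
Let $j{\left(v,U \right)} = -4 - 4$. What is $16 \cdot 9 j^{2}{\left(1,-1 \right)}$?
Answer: $9216$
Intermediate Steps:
$j{\left(v,U \right)} = -8$ ($j{\left(v,U \right)} = -4 - 4 = -8$)
$16 \cdot 9 j^{2}{\left(1,-1 \right)} = 16 \cdot 9 \left(-8\right)^{2} = 144 \cdot 64 = 9216$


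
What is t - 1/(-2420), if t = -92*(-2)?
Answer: 445281/2420 ≈ 184.00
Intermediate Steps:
t = 184
t - 1/(-2420) = 184 - 1/(-2420) = 184 - 1*(-1/2420) = 184 + 1/2420 = 445281/2420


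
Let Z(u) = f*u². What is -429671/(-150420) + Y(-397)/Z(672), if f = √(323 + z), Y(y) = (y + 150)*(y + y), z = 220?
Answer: 429671/150420 + 98059*√543/122605056 ≈ 2.8751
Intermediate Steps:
Y(y) = 2*y*(150 + y) (Y(y) = (150 + y)*(2*y) = 2*y*(150 + y))
f = √543 (f = √(323 + 220) = √543 ≈ 23.302)
Z(u) = √543*u²
-429671/(-150420) + Y(-397)/Z(672) = -429671/(-150420) + (2*(-397)*(150 - 397))/((√543*672²)) = -429671*(-1/150420) + (2*(-397)*(-247))/((√543*451584)) = 429671/150420 + 196118/((451584*√543)) = 429671/150420 + 196118*(√543/245210112) = 429671/150420 + 98059*√543/122605056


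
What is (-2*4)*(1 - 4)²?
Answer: -72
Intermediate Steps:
(-2*4)*(1 - 4)² = -8*(-3)² = -8*9 = -72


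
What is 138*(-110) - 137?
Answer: -15317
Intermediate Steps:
138*(-110) - 137 = -15180 - 137 = -15317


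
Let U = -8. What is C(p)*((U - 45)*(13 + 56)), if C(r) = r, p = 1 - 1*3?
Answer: 7314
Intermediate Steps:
p = -2 (p = 1 - 3 = -2)
C(p)*((U - 45)*(13 + 56)) = -2*(-8 - 45)*(13 + 56) = -(-106)*69 = -2*(-3657) = 7314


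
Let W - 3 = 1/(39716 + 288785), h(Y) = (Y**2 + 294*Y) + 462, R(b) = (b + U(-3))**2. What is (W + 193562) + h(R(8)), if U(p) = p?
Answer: 66357859003/328501 ≈ 2.0200e+5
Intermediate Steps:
R(b) = (-3 + b)**2 (R(b) = (b - 3)**2 = (-3 + b)**2)
h(Y) = 462 + Y**2 + 294*Y
W = 985504/328501 (W = 3 + 1/(39716 + 288785) = 3 + 1/328501 = 985504/328501 ≈ 3.0000)
(W + 193562) + h(R(8)) = (985504/328501 + 193562) + (462 + ((-3 + 8)**2)**2 + 294*(-3 + 8)**2) = 63586296066/328501 + (462 + (5**2)**2 + 294*5**2) = 63586296066/328501 + (462 + 25**2 + 294*25) = 63586296066/328501 + (462 + 625 + 7350) = 63586296066/328501 + 8437 = 66357859003/328501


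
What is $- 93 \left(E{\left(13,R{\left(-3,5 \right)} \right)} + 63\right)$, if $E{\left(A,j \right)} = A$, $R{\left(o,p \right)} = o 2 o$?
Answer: $-7068$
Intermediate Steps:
$R{\left(o,p \right)} = 2 o^{2}$ ($R{\left(o,p \right)} = 2 o o = 2 o^{2}$)
$- 93 \left(E{\left(13,R{\left(-3,5 \right)} \right)} + 63\right) = - 93 \left(13 + 63\right) = \left(-93\right) 76 = -7068$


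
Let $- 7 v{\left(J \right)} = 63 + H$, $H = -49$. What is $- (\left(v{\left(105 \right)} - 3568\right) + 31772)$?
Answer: $-28202$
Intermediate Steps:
$v{\left(J \right)} = -2$ ($v{\left(J \right)} = - \frac{63 - 49}{7} = \left(- \frac{1}{7}\right) 14 = -2$)
$- (\left(v{\left(105 \right)} - 3568\right) + 31772) = - (\left(-2 - 3568\right) + 31772) = - (-3570 + 31772) = \left(-1\right) 28202 = -28202$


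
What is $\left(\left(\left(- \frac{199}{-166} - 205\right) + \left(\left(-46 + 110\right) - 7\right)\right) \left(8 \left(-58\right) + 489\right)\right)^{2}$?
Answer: $\frac{371155100625}{27556} \approx 1.3469 \cdot 10^{7}$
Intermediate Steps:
$\left(\left(\left(- \frac{199}{-166} - 205\right) + \left(\left(-46 + 110\right) - 7\right)\right) \left(8 \left(-58\right) + 489\right)\right)^{2} = \left(\left(\left(\left(-199\right) \left(- \frac{1}{166}\right) - 205\right) + \left(64 - 7\right)\right) \left(-464 + 489\right)\right)^{2} = \left(\left(\left(\frac{199}{166} - 205\right) + 57\right) 25\right)^{2} = \left(\left(- \frac{33831}{166} + 57\right) 25\right)^{2} = \left(\left(- \frac{24369}{166}\right) 25\right)^{2} = \left(- \frac{609225}{166}\right)^{2} = \frac{371155100625}{27556}$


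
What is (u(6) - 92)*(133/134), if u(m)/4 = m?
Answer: -4522/67 ≈ -67.493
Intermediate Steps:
u(m) = 4*m
(u(6) - 92)*(133/134) = (4*6 - 92)*(133/134) = (24 - 92)*(133*(1/134)) = -68*133/134 = -4522/67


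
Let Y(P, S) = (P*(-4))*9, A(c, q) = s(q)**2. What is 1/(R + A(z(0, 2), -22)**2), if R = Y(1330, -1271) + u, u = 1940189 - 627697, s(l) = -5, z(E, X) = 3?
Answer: 1/1265237 ≈ 7.9037e-7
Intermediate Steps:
A(c, q) = 25 (A(c, q) = (-5)**2 = 25)
Y(P, S) = -36*P (Y(P, S) = -4*P*9 = -36*P)
u = 1312492
R = 1264612 (R = -36*1330 + 1312492 = -47880 + 1312492 = 1264612)
1/(R + A(z(0, 2), -22)**2) = 1/(1264612 + 25**2) = 1/(1264612 + 625) = 1/1265237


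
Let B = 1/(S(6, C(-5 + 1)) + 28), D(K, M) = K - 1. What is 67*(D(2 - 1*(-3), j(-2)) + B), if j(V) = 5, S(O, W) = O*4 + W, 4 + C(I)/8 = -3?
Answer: 1005/4 ≈ 251.25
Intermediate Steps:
C(I) = -56 (C(I) = -32 + 8*(-3) = -32 - 24 = -56)
S(O, W) = W + 4*O (S(O, W) = 4*O + W = W + 4*O)
D(K, M) = -1 + K
B = -1/4 (B = 1/((-56 + 4*6) + 28) = 1/((-56 + 24) + 28) = 1/(-32 + 28) = 1/(-4) = -1/4 ≈ -0.25000)
67*(D(2 - 1*(-3), j(-2)) + B) = 67*((-1 + (2 - 1*(-3))) - 1/4) = 67*((-1 + (2 + 3)) - 1/4) = 67*((-1 + 5) - 1/4) = 67*(4 - 1/4) = 67*(15/4) = 1005/4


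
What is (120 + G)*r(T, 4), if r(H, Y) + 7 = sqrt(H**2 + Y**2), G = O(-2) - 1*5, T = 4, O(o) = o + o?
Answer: -777 + 444*sqrt(2) ≈ -149.09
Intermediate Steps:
O(o) = 2*o
G = -9 (G = 2*(-2) - 1*5 = -4 - 5 = -9)
r(H, Y) = -7 + sqrt(H**2 + Y**2)
(120 + G)*r(T, 4) = (120 - 9)*(-7 + sqrt(4**2 + 4**2)) = 111*(-7 + sqrt(16 + 16)) = 111*(-7 + sqrt(32)) = 111*(-7 + 4*sqrt(2)) = -777 + 444*sqrt(2)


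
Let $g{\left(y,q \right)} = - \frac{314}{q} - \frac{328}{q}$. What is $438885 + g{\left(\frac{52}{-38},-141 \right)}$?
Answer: $\frac{20627809}{47} \approx 4.3889 \cdot 10^{5}$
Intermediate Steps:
$g{\left(y,q \right)} = - \frac{642}{q}$
$438885 + g{\left(\frac{52}{-38},-141 \right)} = 438885 - \frac{642}{-141} = 438885 - - \frac{214}{47} = 438885 + \frac{214}{47} = \frac{20627809}{47}$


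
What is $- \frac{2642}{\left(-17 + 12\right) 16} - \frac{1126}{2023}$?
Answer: $\frac{2627343}{80920} \approx 32.468$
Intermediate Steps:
$- \frac{2642}{\left(-17 + 12\right) 16} - \frac{1126}{2023} = - \frac{2642}{\left(-5\right) 16} - \frac{1126}{2023} = - \frac{2642}{-80} - \frac{1126}{2023} = \left(-2642\right) \left(- \frac{1}{80}\right) - \frac{1126}{2023} = \frac{1321}{40} - \frac{1126}{2023} = \frac{2627343}{80920}$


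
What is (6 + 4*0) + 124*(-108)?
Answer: -13386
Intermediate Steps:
(6 + 4*0) + 124*(-108) = (6 + 0) - 13392 = 6 - 13392 = -13386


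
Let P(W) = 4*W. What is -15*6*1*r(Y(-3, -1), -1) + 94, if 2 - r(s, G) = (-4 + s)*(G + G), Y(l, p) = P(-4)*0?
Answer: 634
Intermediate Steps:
Y(l, p) = 0 (Y(l, p) = (4*(-4))*0 = -16*0 = 0)
r(s, G) = 2 - 2*G*(-4 + s) (r(s, G) = 2 - (-4 + s)*(G + G) = 2 - (-4 + s)*2*G = 2 - 2*G*(-4 + s))
-15*6*1*r(Y(-3, -1), -1) + 94 = -15*6*1*(2 + 8*(-1) - 2*(-1)*0) + 94 = -90*(2 - 8 + 0) + 94 = -90*(-6) + 94 = -15*(-36) + 94 = 540 + 94 = 634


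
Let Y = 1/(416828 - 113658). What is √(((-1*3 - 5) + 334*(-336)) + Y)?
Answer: 3*I*√1146163674649070/303170 ≈ 335.01*I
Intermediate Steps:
Y = 1/303170 ≈ 3.2985e-6
√(((-1*3 - 5) + 334*(-336)) + Y) = √(((-1*3 - 5) + 334*(-336)) + 1/303170) = √(((-3 - 5) - 112224) + 1/303170) = √((-8 - 112224) + 1/303170) = √(-112232 + 1/303170) = √(-34025375439/303170) = 3*I*√1146163674649070/303170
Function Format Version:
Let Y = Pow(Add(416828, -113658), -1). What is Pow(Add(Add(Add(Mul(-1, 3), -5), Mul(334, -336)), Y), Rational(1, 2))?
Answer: Mul(Rational(3, 303170), I, Pow(1146163674649070, Rational(1, 2))) ≈ Mul(335.01, I)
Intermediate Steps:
Y = Rational(1, 303170) (Y = Pow(303170, -1) = Rational(1, 303170) ≈ 3.2985e-6)
Pow(Add(Add(Add(Mul(-1, 3), -5), Mul(334, -336)), Y), Rational(1, 2)) = Pow(Add(Add(Add(Mul(-1, 3), -5), Mul(334, -336)), Rational(1, 303170)), Rational(1, 2)) = Pow(Add(Add(Add(-3, -5), -112224), Rational(1, 303170)), Rational(1, 2)) = Pow(Add(Add(-8, -112224), Rational(1, 303170)), Rational(1, 2)) = Pow(Add(-112232, Rational(1, 303170)), Rational(1, 2)) = Pow(Rational(-34025375439, 303170), Rational(1, 2)) = Mul(Rational(3, 303170), I, Pow(1146163674649070, Rational(1, 2)))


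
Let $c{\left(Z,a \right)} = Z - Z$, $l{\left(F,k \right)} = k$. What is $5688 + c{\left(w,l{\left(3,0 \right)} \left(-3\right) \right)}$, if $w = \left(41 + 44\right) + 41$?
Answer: $5688$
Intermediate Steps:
$w = 126$ ($w = 85 + 41 = 126$)
$c{\left(Z,a \right)} = 0$
$5688 + c{\left(w,l{\left(3,0 \right)} \left(-3\right) \right)} = 5688 + 0 = 5688$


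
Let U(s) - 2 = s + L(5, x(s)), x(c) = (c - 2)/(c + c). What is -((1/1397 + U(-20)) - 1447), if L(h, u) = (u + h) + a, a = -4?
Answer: 40888773/27940 ≈ 1463.4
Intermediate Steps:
x(c) = (-2 + c)/(2*c) (x(c) = (-2 + c)/((2*c)) = (-2 + c)*(1/(2*c)) = (-2 + c)/(2*c))
L(h, u) = -4 + h + u (L(h, u) = (u + h) - 4 = (h + u) - 4 = -4 + h + u)
U(s) = 3 + s + (-2 + s)/(2*s) (U(s) = 2 + (s + (-4 + 5 + (-2 + s)/(2*s))) = 2 + (s + (1 + (-2 + s)/(2*s))) = 2 + (1 + s + (-2 + s)/(2*s)) = 3 + s + (-2 + s)/(2*s))
-((1/1397 + U(-20)) - 1447) = -((1/1397 + (7/2 - 20 - 1/(-20))) - 1447) = -((1/1397 + (7/2 - 20 - 1*(-1/20))) - 1447) = -((1/1397 + (7/2 - 20 + 1/20)) - 1447) = -((1/1397 - 329/20) - 1447) = -(-459593/27940 - 1447) = -1*(-40888773/27940) = 40888773/27940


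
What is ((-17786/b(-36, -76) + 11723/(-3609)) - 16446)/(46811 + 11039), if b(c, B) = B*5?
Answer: -11247319193/39668323500 ≈ -0.28353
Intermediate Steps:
b(c, B) = 5*B
((-17786/b(-36, -76) + 11723/(-3609)) - 16446)/(46811 + 11039) = ((-17786/(5*(-76)) + 11723/(-3609)) - 16446)/(46811 + 11039) = ((-17786/(-380) + 11723*(-1/3609)) - 16446)/57850 = ((-17786*(-1/380) - 11723/3609) - 16446)*(1/57850) = ((8893/190 - 11723/3609) - 16446)*(1/57850) = (29867467/685710 - 16446)*(1/57850) = -11247319193/685710*1/57850 = -11247319193/39668323500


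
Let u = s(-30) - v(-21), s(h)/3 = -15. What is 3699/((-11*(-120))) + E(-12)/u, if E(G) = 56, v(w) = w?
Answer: 619/1320 ≈ 0.46894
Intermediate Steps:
s(h) = -45 (s(h) = 3*(-15) = -45)
u = -24 (u = -45 - 1*(-21) = -45 + 21 = -24)
3699/((-11*(-120))) + E(-12)/u = 3699/((-11*(-120))) + 56/(-24) = 3699/1320 + 56*(-1/24) = 3699*(1/1320) - 7/3 = 1233/440 - 7/3 = 619/1320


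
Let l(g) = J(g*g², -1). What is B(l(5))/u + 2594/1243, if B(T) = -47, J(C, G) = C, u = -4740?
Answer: 12353981/5891820 ≈ 2.0968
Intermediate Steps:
l(g) = g³ (l(g) = g*g² = g³)
B(l(5))/u + 2594/1243 = -47/(-4740) + 2594/1243 = -47*(-1/4740) + 2594*(1/1243) = 47/4740 + 2594/1243 = 12353981/5891820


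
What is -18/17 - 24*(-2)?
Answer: 798/17 ≈ 46.941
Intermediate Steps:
-18/17 - 24*(-2) = -18*1/17 + 48 = -18/17 + 48 = 798/17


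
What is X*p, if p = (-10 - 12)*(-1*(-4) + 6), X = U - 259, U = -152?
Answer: 90420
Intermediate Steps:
X = -411 (X = -152 - 259 = -411)
p = -220 (p = -22*(4 + 6) = -22*10 = -220)
X*p = -411*(-220) = 90420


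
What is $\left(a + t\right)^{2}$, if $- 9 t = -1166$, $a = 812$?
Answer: $\frac{71808676}{81} \approx 8.8653 \cdot 10^{5}$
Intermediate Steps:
$t = \frac{1166}{9}$ ($t = \left(- \frac{1}{9}\right) \left(-1166\right) = \frac{1166}{9} \approx 129.56$)
$\left(a + t\right)^{2} = \left(812 + \frac{1166}{9}\right)^{2} = \left(\frac{8474}{9}\right)^{2} = \frac{71808676}{81}$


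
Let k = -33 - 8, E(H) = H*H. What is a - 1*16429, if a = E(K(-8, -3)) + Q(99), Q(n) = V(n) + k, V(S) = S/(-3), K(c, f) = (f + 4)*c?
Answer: -16439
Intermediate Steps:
K(c, f) = c*(4 + f) (K(c, f) = (4 + f)*c = c*(4 + f))
E(H) = H²
V(S) = -S/3 (V(S) = S*(-⅓) = -S/3)
k = -41
Q(n) = -41 - n/3 (Q(n) = -n/3 - 41 = -41 - n/3)
a = -10 (a = (-8*(4 - 3))² + (-41 - ⅓*99) = (-8*1)² + (-41 - 33) = (-8)² - 74 = 64 - 74 = -10)
a - 1*16429 = -10 - 1*16429 = -10 - 16429 = -16439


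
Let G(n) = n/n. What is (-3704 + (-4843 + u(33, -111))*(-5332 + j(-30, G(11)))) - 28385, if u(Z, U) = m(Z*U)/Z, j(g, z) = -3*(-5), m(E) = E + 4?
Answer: 868153589/33 ≈ 2.6308e+7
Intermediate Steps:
G(n) = 1
m(E) = 4 + E
j(g, z) = 15
u(Z, U) = (4 + U*Z)/Z (u(Z, U) = (4 + Z*U)/Z = (4 + U*Z)/Z)
(-3704 + (-4843 + u(33, -111))*(-5332 + j(-30, G(11)))) - 28385 = (-3704 + (-4843 + (-111 + 4/33))*(-5332 + 15)) - 28385 = (-3704 + (-4843 + (-111 + 4*(1/33)))*(-5317)) - 28385 = (-3704 + (-4843 + (-111 + 4/33))*(-5317)) - 28385 = (-3704 + (-4843 - 3659/33)*(-5317)) - 28385 = (-3704 - 163478/33*(-5317)) - 28385 = (-3704 + 869212526/33) - 28385 = 869090294/33 - 28385 = 868153589/33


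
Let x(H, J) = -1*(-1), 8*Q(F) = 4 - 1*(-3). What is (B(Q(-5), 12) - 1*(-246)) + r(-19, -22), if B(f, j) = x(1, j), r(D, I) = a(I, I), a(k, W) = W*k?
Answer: 731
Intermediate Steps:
Q(F) = 7/8 (Q(F) = (4 - 1*(-3))/8 = (4 + 3)/8 = (1/8)*7 = 7/8)
x(H, J) = 1
r(D, I) = I**2 (r(D, I) = I*I = I**2)
B(f, j) = 1
(B(Q(-5), 12) - 1*(-246)) + r(-19, -22) = (1 - 1*(-246)) + (-22)**2 = (1 + 246) + 484 = 247 + 484 = 731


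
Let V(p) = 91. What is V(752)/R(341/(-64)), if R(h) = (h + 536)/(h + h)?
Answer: -62062/33963 ≈ -1.8273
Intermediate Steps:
R(h) = (536 + h)/(2*h) (R(h) = (536 + h)/((2*h)) = (536 + h)*(1/(2*h)) = (536 + h)/(2*h))
V(752)/R(341/(-64)) = 91/(((536 + 341/(-64))/(2*((341/(-64)))))) = 91/(((536 + 341*(-1/64))/(2*((341*(-1/64)))))) = 91/(((536 - 341/64)/(2*(-341/64)))) = 91/(((½)*(-64/341)*(33963/64))) = 91/(-33963/682) = 91*(-682/33963) = -62062/33963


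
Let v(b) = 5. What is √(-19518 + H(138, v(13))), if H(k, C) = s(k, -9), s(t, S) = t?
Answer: 2*I*√4845 ≈ 139.21*I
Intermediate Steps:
H(k, C) = k
√(-19518 + H(138, v(13))) = √(-19518 + 138) = √(-19380) = 2*I*√4845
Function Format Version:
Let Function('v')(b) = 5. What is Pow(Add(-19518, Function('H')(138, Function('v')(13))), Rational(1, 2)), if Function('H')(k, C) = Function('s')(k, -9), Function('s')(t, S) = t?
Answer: Mul(2, I, Pow(4845, Rational(1, 2))) ≈ Mul(139.21, I)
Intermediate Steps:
Function('H')(k, C) = k
Pow(Add(-19518, Function('H')(138, Function('v')(13))), Rational(1, 2)) = Pow(Add(-19518, 138), Rational(1, 2)) = Pow(-19380, Rational(1, 2)) = Mul(2, I, Pow(4845, Rational(1, 2)))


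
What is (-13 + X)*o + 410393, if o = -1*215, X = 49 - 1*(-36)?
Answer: 394913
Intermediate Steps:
X = 85 (X = 49 + 36 = 85)
o = -215
(-13 + X)*o + 410393 = (-13 + 85)*(-215) + 410393 = 72*(-215) + 410393 = -15480 + 410393 = 394913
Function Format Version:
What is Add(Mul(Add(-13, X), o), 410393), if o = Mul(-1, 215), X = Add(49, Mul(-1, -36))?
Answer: 394913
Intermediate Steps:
X = 85 (X = Add(49, 36) = 85)
o = -215
Add(Mul(Add(-13, X), o), 410393) = Add(Mul(Add(-13, 85), -215), 410393) = Add(Mul(72, -215), 410393) = Add(-15480, 410393) = 394913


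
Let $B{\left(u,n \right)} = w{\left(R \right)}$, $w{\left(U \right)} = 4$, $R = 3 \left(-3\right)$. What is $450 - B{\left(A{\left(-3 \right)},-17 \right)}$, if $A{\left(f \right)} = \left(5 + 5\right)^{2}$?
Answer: $446$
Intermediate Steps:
$R = -9$
$A{\left(f \right)} = 100$ ($A{\left(f \right)} = 10^{2} = 100$)
$B{\left(u,n \right)} = 4$
$450 - B{\left(A{\left(-3 \right)},-17 \right)} = 450 - 4 = 446$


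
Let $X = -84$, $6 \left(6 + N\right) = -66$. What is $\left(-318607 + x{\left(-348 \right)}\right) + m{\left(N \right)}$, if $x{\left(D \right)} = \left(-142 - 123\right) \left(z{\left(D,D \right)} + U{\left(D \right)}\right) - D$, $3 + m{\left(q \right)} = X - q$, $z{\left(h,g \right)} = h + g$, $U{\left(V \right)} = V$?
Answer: $-41669$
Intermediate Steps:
$N = -17$ ($N = -6 + \frac{1}{6} \left(-66\right) = -6 - 11 = -17$)
$z{\left(h,g \right)} = g + h$
$m{\left(q \right)} = -87 - q$ ($m{\left(q \right)} = -3 - \left(84 + q\right) = -87 - q$)
$x{\left(D \right)} = - 796 D$ ($x{\left(D \right)} = \left(-142 - 123\right) \left(\left(D + D\right) + D\right) - D = - 265 \left(2 D + D\right) - D = - 265 \cdot 3 D - D = - 795 D - D = - 796 D$)
$\left(-318607 + x{\left(-348 \right)}\right) + m{\left(N \right)} = \left(-318607 - -277008\right) - 70 = \left(-318607 + 277008\right) + \left(-87 + 17\right) = -41599 - 70 = -41669$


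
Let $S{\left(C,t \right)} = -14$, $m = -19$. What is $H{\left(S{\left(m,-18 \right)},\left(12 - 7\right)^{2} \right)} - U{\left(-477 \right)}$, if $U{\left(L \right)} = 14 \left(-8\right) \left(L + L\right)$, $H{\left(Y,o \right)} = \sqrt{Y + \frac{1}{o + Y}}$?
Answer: $-106848 + \frac{3 i \sqrt{187}}{11} \approx -1.0685 \cdot 10^{5} + 3.7295 i$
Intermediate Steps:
$H{\left(Y,o \right)} = \sqrt{Y + \frac{1}{Y + o}}$
$U{\left(L \right)} = - 224 L$ ($U{\left(L \right)} = - 112 \cdot 2 L = - 224 L$)
$H{\left(S{\left(m,-18 \right)},\left(12 - 7\right)^{2} \right)} - U{\left(-477 \right)} = \sqrt{\frac{1 - 14 \left(-14 + \left(12 - 7\right)^{2}\right)}{-14 + \left(12 - 7\right)^{2}}} - \left(-224\right) \left(-477\right) = \sqrt{\frac{1 - 14 \left(-14 + 5^{2}\right)}{-14 + 5^{2}}} - 106848 = \sqrt{\frac{1 - 14 \left(-14 + 25\right)}{-14 + 25}} - 106848 = \sqrt{\frac{1 - 154}{11}} - 106848 = \sqrt{\frac{1}{11} \left(-153\right)} - 106848 = \sqrt{- \frac{153}{11}} - 106848 = \frac{3 i \sqrt{187}}{11} - 106848 = -106848 + \frac{3 i \sqrt{187}}{11}$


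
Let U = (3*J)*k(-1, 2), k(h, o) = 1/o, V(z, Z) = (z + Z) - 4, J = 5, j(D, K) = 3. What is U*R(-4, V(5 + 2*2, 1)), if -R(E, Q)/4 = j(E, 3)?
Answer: -90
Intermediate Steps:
V(z, Z) = -4 + Z + z (V(z, Z) = (Z + z) - 4 = -4 + Z + z)
k(h, o) = 1/o
R(E, Q) = -12 (R(E, Q) = -4*3 = -12)
U = 15/2 (U = (3*5)/2 = 15*(½) = 15/2 ≈ 7.5000)
U*R(-4, V(5 + 2*2, 1)) = (15/2)*(-12) = -90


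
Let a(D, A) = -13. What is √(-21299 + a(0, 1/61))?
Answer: 24*I*√37 ≈ 145.99*I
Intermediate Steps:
√(-21299 + a(0, 1/61)) = √(-21299 - 13) = √(-21312) = 24*I*√37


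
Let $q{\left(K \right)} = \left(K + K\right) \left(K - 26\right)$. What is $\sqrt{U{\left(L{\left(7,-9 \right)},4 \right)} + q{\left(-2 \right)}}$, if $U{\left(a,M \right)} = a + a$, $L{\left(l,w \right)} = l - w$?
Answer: $12$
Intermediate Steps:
$q{\left(K \right)} = 2 K \left(-26 + K\right)$
$U{\left(a,M \right)} = 2 a$
$\sqrt{U{\left(L{\left(7,-9 \right)},4 \right)} + q{\left(-2 \right)}} = \sqrt{2 \left(7 - -9\right) + 2 \left(-2\right) \left(-26 - 2\right)} = \sqrt{2 \left(7 + 9\right) + 2 \left(-2\right) \left(-28\right)} = \sqrt{2 \cdot 16 + 112} = \sqrt{32 + 112} = \sqrt{144} = 12$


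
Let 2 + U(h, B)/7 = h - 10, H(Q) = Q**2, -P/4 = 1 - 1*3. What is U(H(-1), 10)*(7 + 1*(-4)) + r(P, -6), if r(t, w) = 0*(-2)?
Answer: -231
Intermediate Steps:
P = 8 (P = -4*(1 - 1*3) = -4*(1 - 3) = -4*(-2) = 8)
r(t, w) = 0
U(h, B) = -84 + 7*h (U(h, B) = -14 + 7*(h - 10) = -14 + 7*(-10 + h) = -14 + (-70 + 7*h) = -84 + 7*h)
U(H(-1), 10)*(7 + 1*(-4)) + r(P, -6) = (-84 + 7*(-1)**2)*(7 + 1*(-4)) + 0 = (-84 + 7*1)*(7 - 4) + 0 = (-84 + 7)*3 + 0 = -77*3 + 0 = -231 + 0 = -231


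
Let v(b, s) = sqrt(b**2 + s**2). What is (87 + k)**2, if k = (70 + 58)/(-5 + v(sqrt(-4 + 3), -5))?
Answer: 699025 + 283136*sqrt(6) ≈ 1.3926e+6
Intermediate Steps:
k = 128/(-5 + 2*sqrt(6)) (k = (70 + 58)/(-5 + sqrt((sqrt(-4 + 3))**2 + (-5)**2)) = 128/(-5 + sqrt((sqrt(-1))**2 + 25)) = 128/(-5 + sqrt(I**2 + 25)) = 128/(-5 + sqrt(-1 + 25)) = 128/(-5 + sqrt(24)) = 128/(-5 + 2*sqrt(6)) ≈ -1267.1)
(87 + k)**2 = (87 + (-640 - 256*sqrt(6)))**2 = (-553 - 256*sqrt(6))**2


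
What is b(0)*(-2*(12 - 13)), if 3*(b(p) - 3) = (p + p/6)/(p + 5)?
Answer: 6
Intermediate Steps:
b(p) = 3 + 7*p/(18*(5 + p)) (b(p) = 3 + ((p + p/6)/(p + 5))/3 = 3 + ((p + p*(⅙))/(5 + p))/3 = 3 + ((p + p/6)/(5 + p))/3 = 3 + ((7*p/6)/(5 + p))/3 = 3 + (7*p/(6*(5 + p)))/3 = 3 + 7*p/(18*(5 + p)))
b(0)*(-2*(12 - 13)) = ((270 + 61*0)/(18*(5 + 0)))*(-2*(12 - 13)) = ((1/18)*(270 + 0)/5)*(-2*(-1)) = ((1/18)*(⅕)*270)*2 = 3*2 = 6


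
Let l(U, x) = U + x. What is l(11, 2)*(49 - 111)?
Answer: -806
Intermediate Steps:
l(11, 2)*(49 - 111) = (11 + 2)*(49 - 111) = 13*(-62) = -806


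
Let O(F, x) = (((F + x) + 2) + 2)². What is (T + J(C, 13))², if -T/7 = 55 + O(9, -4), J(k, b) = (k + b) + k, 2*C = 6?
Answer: 870489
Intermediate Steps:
C = 3 (C = (½)*6 = 3)
O(F, x) = (4 + F + x)² (O(F, x) = ((2 + F + x) + 2)² = (4 + F + x)²)
J(k, b) = b + 2*k (J(k, b) = (b + k) + k = b + 2*k)
T = -952 (T = -7*(55 + (4 + 9 - 4)²) = -7*(55 + 9²) = -7*(55 + 81) = -7*136 = -952)
(T + J(C, 13))² = (-952 + (13 + 2*3))² = (-952 + (13 + 6))² = (-952 + 19)² = (-933)² = 870489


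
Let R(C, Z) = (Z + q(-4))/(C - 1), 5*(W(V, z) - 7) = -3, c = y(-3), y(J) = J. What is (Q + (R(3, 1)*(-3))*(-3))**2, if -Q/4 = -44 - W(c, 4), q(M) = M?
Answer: 3538161/100 ≈ 35382.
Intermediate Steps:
c = -3
W(V, z) = 32/5 (W(V, z) = 7 + (1/5)*(-3) = 7 - 3/5 = 32/5)
R(C, Z) = (-4 + Z)/(-1 + C) (R(C, Z) = (Z - 4)/(C - 1) = (-4 + Z)/(-1 + C))
Q = 1008/5 (Q = -4*(-44 - 1*32/5) = -4*(-44 - 32/5) = -4*(-252/5) = 1008/5 ≈ 201.60)
(Q + (R(3, 1)*(-3))*(-3))**2 = (1008/5 + (((-4 + 1)/(-1 + 3))*(-3))*(-3))**2 = (1008/5 + ((-3/2)*(-3))*(-3))**2 = (1008/5 + (((1/2)*(-3))*(-3))*(-3))**2 = (1008/5 - 3/2*(-3)*(-3))**2 = (1008/5 + (9/2)*(-3))**2 = (1008/5 - 27/2)**2 = (1881/10)**2 = 3538161/100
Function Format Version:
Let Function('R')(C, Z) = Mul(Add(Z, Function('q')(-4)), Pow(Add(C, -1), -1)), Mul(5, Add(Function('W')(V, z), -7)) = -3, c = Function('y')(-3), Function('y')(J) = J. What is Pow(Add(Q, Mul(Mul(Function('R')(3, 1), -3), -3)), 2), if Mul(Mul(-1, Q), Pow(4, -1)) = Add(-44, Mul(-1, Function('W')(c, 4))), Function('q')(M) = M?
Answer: Rational(3538161, 100) ≈ 35382.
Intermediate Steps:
c = -3
Function('W')(V, z) = Rational(32, 5) (Function('W')(V, z) = Add(7, Mul(Rational(1, 5), -3)) = Add(7, Rational(-3, 5)) = Rational(32, 5))
Function('R')(C, Z) = Mul(Pow(Add(-1, C), -1), Add(-4, Z)) (Function('R')(C, Z) = Mul(Add(Z, -4), Pow(Add(C, -1), -1)) = Mul(Add(-4, Z), Pow(Add(-1, C), -1)) = Mul(Pow(Add(-1, C), -1), Add(-4, Z)))
Q = Rational(1008, 5) (Q = Mul(-4, Add(-44, Mul(-1, Rational(32, 5)))) = Mul(-4, Add(-44, Rational(-32, 5))) = Mul(-4, Rational(-252, 5)) = Rational(1008, 5) ≈ 201.60)
Pow(Add(Q, Mul(Mul(Function('R')(3, 1), -3), -3)), 2) = Pow(Add(Rational(1008, 5), Mul(Mul(Mul(Pow(Add(-1, 3), -1), Add(-4, 1)), -3), -3)), 2) = Pow(Add(Rational(1008, 5), Mul(Mul(Mul(Pow(2, -1), -3), -3), -3)), 2) = Pow(Add(Rational(1008, 5), Mul(Mul(Mul(Rational(1, 2), -3), -3), -3)), 2) = Pow(Add(Rational(1008, 5), Mul(Mul(Rational(-3, 2), -3), -3)), 2) = Pow(Add(Rational(1008, 5), Mul(Rational(9, 2), -3)), 2) = Pow(Add(Rational(1008, 5), Rational(-27, 2)), 2) = Pow(Rational(1881, 10), 2) = Rational(3538161, 100)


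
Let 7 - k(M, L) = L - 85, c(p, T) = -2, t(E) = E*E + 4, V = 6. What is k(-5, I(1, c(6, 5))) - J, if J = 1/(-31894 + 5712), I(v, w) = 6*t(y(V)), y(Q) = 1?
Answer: 1623285/26182 ≈ 62.000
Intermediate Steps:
t(E) = 4 + E**2 (t(E) = E**2 + 4 = 4 + E**2)
I(v, w) = 30 (I(v, w) = 6*(4 + 1**2) = 6*(4 + 1) = 6*5 = 30)
k(M, L) = 92 - L (k(M, L) = 7 - (L - 85) = 7 - (-85 + L) = 7 + (85 - L) = 92 - L)
J = -1/26182 (J = 1/(-26182) = -1/26182 ≈ -3.8194e-5)
k(-5, I(1, c(6, 5))) - J = (92 - 1*30) - 1*(-1/26182) = (92 - 30) + 1/26182 = 62 + 1/26182 = 1623285/26182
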